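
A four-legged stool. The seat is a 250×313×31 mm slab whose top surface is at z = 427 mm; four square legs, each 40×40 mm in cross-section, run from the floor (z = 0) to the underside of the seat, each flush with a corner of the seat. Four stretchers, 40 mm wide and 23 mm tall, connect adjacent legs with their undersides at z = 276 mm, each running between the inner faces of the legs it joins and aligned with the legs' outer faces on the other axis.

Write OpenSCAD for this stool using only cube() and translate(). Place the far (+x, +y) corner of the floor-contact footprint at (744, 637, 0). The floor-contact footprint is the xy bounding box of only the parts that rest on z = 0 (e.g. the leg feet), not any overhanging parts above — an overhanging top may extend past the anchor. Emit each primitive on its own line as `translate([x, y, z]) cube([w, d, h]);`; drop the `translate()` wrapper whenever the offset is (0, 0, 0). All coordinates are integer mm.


// leg_h = 427 - 31 = 396
// stretcher span = 250 - 2*40 = 170
translate([494, 324, 396]) cube([250, 313, 31]);
translate([494, 324, 0]) cube([40, 40, 396]);
translate([704, 324, 0]) cube([40, 40, 396]);
translate([494, 597, 0]) cube([40, 40, 396]);
translate([704, 597, 0]) cube([40, 40, 396]);
translate([534, 324, 276]) cube([170, 40, 23]);
translate([534, 597, 276]) cube([170, 40, 23]);
translate([494, 364, 276]) cube([40, 233, 23]);
translate([704, 364, 276]) cube([40, 233, 23]);


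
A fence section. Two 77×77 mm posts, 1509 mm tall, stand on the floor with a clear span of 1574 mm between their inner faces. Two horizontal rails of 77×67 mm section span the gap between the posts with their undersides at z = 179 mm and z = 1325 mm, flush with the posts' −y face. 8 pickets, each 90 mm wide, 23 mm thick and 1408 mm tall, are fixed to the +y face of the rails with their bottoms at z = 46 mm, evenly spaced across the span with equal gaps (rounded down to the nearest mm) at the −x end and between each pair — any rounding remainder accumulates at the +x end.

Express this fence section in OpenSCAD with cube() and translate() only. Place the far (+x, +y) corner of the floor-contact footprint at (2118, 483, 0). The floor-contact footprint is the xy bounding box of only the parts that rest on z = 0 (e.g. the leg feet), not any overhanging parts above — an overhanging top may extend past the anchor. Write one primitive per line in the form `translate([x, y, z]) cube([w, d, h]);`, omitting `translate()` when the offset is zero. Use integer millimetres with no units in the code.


translate([390, 406, 0]) cube([77, 77, 1509]);
translate([2041, 406, 0]) cube([77, 77, 1509]);
translate([467, 406, 179]) cube([1574, 77, 67]);
translate([467, 406, 1325]) cube([1574, 77, 67]);
translate([561, 483, 46]) cube([90, 23, 1408]);
translate([745, 483, 46]) cube([90, 23, 1408]);
translate([929, 483, 46]) cube([90, 23, 1408]);
translate([1113, 483, 46]) cube([90, 23, 1408]);
translate([1297, 483, 46]) cube([90, 23, 1408]);
translate([1481, 483, 46]) cube([90, 23, 1408]);
translate([1665, 483, 46]) cube([90, 23, 1408]);
translate([1849, 483, 46]) cube([90, 23, 1408]);


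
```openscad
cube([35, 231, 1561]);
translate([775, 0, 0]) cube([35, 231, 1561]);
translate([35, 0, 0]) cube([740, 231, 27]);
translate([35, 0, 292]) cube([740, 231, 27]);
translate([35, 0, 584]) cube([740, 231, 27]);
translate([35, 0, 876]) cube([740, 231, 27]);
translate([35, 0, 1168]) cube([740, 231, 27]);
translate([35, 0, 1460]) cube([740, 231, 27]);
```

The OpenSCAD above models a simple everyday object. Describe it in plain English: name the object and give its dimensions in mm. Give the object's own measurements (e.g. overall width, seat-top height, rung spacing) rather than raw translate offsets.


An open bookshelf. Two side panels, each 35 mm thick, 231 mm deep and 1561 mm tall, stand 810 mm apart (outside-to-outside). Between them sit 6 shelves, each 27 mm thick and 231 mm deep, spanning the full gap between the sides. The bottom shelf rests on the floor (its underside at z = 0) and the clear gap between one shelf's top and the next shelf's underside is 265 mm.


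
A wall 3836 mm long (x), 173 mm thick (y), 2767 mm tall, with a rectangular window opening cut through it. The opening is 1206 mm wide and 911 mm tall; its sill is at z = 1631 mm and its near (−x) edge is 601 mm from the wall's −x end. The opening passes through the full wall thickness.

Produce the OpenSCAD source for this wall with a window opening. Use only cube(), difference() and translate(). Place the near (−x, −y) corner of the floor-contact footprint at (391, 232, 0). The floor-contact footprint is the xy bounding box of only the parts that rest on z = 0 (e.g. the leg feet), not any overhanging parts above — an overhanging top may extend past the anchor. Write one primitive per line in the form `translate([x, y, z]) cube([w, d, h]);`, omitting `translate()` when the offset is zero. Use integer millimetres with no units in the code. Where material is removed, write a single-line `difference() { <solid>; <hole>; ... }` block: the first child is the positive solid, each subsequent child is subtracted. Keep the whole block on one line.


difference() { translate([391, 232, 0]) cube([3836, 173, 2767]); translate([992, 232, 1631]) cube([1206, 173, 911]); }


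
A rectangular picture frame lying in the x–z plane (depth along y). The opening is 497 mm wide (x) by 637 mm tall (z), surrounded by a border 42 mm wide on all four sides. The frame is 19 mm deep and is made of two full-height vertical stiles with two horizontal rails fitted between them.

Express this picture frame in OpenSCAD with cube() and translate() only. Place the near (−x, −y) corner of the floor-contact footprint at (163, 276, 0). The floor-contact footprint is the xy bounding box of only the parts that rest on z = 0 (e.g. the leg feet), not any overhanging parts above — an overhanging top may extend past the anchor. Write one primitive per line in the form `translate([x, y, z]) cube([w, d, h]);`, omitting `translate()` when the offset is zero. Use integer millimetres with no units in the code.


translate([163, 276, 0]) cube([42, 19, 721]);
translate([702, 276, 0]) cube([42, 19, 721]);
translate([205, 276, 0]) cube([497, 19, 42]);
translate([205, 276, 679]) cube([497, 19, 42]);


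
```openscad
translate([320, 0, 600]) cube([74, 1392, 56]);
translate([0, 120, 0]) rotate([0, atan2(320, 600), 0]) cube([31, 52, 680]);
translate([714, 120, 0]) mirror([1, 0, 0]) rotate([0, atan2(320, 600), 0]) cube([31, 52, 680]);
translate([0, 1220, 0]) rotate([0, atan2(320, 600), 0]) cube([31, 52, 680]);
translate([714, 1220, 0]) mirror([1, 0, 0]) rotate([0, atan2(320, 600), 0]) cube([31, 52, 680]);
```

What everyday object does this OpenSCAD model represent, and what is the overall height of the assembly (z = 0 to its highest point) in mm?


A sawhorse. The overall height is 656 mm.

A beam across two mirrored pairs of raked legs — a sawhorse. The beam's underside is at z = 600 (matching the legs' vertical rise in atan2(320, 600)) and the beam is 56 mm tall, so its top is at 600 + 56 = 656 mm. The raked legs top out at the beam's underside, so that is the highest point.


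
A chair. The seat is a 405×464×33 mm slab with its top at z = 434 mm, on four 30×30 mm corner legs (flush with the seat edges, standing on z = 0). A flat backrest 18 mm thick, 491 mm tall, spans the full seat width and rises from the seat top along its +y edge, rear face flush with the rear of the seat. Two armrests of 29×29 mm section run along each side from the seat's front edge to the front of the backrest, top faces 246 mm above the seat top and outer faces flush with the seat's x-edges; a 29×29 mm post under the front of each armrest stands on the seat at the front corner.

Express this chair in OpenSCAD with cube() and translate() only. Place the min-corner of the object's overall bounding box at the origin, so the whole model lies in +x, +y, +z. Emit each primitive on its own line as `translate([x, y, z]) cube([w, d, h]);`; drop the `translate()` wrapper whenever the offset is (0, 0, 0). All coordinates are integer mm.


translate([0, 0, 401]) cube([405, 464, 33]);
cube([30, 30, 401]);
translate([375, 0, 0]) cube([30, 30, 401]);
translate([0, 434, 0]) cube([30, 30, 401]);
translate([375, 434, 0]) cube([30, 30, 401]);
translate([0, 446, 434]) cube([405, 18, 491]);
translate([0, 0, 651]) cube([29, 446, 29]);
translate([376, 0, 651]) cube([29, 446, 29]);
translate([0, 0, 434]) cube([29, 29, 217]);
translate([376, 0, 434]) cube([29, 29, 217]);


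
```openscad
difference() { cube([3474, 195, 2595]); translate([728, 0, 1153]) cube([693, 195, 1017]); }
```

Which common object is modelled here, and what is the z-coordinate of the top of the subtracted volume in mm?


A wall with a window opening. The window head height is 2170 mm.

A wall with a rectangular opening subtracted — a window. Sill at z = 1153, opening 1017 mm tall, so the head is at 1153 + 1017 = 2170 mm.


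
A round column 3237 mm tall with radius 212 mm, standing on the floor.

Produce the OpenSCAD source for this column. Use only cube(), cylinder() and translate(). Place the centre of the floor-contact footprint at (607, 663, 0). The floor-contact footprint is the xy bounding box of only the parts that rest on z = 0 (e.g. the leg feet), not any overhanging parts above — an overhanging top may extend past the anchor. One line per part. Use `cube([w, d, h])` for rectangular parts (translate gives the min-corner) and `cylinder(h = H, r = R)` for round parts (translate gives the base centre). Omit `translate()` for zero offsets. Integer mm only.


translate([607, 663, 0]) cylinder(h = 3237, r = 212);


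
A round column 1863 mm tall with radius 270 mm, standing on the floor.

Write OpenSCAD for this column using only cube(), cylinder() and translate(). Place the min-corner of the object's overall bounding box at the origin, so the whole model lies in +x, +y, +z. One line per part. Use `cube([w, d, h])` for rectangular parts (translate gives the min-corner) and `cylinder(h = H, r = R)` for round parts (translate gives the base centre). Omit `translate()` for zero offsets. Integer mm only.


translate([270, 270, 0]) cylinder(h = 1863, r = 270);


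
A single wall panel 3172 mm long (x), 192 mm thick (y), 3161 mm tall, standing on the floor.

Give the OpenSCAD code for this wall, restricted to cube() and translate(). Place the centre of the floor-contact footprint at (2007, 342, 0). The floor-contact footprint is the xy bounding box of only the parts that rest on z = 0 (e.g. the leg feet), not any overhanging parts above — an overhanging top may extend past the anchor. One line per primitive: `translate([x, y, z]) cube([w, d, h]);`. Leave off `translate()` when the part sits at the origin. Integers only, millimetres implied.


translate([421, 246, 0]) cube([3172, 192, 3161]);


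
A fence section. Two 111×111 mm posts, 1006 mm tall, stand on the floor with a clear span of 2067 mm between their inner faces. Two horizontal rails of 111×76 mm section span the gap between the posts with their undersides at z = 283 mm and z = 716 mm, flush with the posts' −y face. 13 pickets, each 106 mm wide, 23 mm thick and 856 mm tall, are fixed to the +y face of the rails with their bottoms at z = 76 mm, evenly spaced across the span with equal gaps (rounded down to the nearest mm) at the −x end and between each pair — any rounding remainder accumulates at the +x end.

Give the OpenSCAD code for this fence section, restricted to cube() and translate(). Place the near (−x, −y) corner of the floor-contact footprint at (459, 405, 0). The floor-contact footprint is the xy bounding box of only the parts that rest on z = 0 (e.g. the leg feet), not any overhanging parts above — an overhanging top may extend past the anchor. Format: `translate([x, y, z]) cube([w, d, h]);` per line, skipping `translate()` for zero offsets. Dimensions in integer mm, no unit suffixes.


translate([459, 405, 0]) cube([111, 111, 1006]);
translate([2637, 405, 0]) cube([111, 111, 1006]);
translate([570, 405, 283]) cube([2067, 111, 76]);
translate([570, 405, 716]) cube([2067, 111, 76]);
translate([619, 516, 76]) cube([106, 23, 856]);
translate([774, 516, 76]) cube([106, 23, 856]);
translate([929, 516, 76]) cube([106, 23, 856]);
translate([1084, 516, 76]) cube([106, 23, 856]);
translate([1239, 516, 76]) cube([106, 23, 856]);
translate([1394, 516, 76]) cube([106, 23, 856]);
translate([1549, 516, 76]) cube([106, 23, 856]);
translate([1704, 516, 76]) cube([106, 23, 856]);
translate([1859, 516, 76]) cube([106, 23, 856]);
translate([2014, 516, 76]) cube([106, 23, 856]);
translate([2169, 516, 76]) cube([106, 23, 856]);
translate([2324, 516, 76]) cube([106, 23, 856]);
translate([2479, 516, 76]) cube([106, 23, 856]);


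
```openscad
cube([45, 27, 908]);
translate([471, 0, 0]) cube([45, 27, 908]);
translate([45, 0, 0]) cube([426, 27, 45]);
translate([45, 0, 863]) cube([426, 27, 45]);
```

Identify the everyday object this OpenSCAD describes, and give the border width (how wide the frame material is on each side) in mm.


A picture frame. The border width is 45 mm.

Four thin pieces enclosing a rectangular opening — a picture frame. The two full-height stiles are 908 mm tall; the top rail sits at z = 863 and is 45 mm tall, so the border above the opening is 908 − 863 = 45 mm, matching the stile x-width.


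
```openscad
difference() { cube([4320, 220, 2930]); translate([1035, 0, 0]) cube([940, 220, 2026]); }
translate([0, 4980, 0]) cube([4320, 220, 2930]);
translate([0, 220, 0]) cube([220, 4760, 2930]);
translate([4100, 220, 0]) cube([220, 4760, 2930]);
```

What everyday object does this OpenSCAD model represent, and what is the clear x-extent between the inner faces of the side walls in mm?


A single room. The interior width is 3880 mm.

Four walls enclosing a rectangle with a door in the front wall — a room. Outside width 4320 minus two 220 mm walls gives 3880 mm.


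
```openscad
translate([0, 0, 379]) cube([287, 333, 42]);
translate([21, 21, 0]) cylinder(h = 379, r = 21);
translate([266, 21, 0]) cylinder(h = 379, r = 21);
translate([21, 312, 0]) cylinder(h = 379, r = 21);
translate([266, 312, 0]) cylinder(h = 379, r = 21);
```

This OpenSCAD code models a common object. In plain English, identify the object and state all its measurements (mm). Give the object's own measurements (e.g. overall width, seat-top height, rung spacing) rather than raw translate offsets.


A simple wooden stool: a rectangular seat 287 mm (x) by 333 mm (y), 42 mm thick, top face at z = 421 mm, on four round legs, each 42 mm in diameter. The legs rest on z = 0, each leg's axis is inset half a diameter from the nearest pair of seat edges (so the leg's bounding box is flush with the corner).


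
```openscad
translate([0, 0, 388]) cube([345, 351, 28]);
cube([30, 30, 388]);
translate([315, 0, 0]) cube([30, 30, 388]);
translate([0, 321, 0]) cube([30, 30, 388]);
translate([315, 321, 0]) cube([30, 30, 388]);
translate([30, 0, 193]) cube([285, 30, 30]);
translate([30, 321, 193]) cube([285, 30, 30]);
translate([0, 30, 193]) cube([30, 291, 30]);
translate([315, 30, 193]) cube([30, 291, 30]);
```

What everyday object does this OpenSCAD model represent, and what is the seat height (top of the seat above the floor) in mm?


A stool. The seat height is 416 mm.

A 345×351×28 slab at z = 388 on four corner posts — a stool. The seat top is 388 + 28 = 416 mm.


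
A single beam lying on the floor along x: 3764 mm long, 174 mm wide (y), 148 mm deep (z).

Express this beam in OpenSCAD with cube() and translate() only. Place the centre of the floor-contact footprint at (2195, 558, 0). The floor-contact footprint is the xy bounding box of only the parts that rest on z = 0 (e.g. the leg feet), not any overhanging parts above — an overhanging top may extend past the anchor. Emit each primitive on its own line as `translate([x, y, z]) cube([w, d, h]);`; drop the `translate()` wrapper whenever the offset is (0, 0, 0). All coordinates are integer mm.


translate([313, 471, 0]) cube([3764, 174, 148]);


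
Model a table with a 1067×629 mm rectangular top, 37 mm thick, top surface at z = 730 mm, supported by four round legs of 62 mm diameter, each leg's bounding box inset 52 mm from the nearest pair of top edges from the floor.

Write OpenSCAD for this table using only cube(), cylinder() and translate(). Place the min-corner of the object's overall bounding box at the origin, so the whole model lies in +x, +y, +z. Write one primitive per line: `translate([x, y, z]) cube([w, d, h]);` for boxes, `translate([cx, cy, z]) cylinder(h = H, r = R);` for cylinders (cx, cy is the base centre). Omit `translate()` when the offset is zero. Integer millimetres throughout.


translate([0, 0, 693]) cube([1067, 629, 37]);
translate([83, 83, 0]) cylinder(h = 693, r = 31);
translate([984, 83, 0]) cylinder(h = 693, r = 31);
translate([83, 546, 0]) cylinder(h = 693, r = 31);
translate([984, 546, 0]) cylinder(h = 693, r = 31);


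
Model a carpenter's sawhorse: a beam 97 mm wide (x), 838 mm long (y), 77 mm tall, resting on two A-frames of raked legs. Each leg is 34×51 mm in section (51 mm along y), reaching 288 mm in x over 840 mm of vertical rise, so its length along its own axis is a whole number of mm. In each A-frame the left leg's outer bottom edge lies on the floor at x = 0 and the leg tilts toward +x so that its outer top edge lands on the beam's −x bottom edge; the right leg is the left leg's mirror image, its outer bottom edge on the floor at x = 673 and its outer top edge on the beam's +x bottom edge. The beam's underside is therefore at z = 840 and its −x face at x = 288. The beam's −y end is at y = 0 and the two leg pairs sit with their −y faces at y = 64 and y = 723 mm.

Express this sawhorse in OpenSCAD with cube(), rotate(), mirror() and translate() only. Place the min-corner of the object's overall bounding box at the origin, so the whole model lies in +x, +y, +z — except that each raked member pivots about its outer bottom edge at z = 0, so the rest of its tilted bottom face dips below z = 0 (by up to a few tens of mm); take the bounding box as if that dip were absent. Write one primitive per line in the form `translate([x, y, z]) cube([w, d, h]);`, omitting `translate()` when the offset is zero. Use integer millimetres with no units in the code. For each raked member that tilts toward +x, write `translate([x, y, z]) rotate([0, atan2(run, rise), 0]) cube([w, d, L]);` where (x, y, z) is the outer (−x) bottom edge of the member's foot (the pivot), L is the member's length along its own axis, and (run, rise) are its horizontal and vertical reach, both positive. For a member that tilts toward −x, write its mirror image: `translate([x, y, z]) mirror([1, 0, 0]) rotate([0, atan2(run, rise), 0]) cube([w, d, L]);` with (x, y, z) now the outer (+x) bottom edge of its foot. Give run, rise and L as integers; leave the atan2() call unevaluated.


// leg length = √(288² + 840²) = 888
// right-leg outer foot x = 2·288 + 97 = 673
// beam min-corner = (288, 0, 840)
translate([288, 0, 840]) cube([97, 838, 77]);
translate([0, 64, 0]) rotate([0, atan2(288, 840), 0]) cube([34, 51, 888]);
translate([673, 64, 0]) mirror([1, 0, 0]) rotate([0, atan2(288, 840), 0]) cube([34, 51, 888]);
translate([0, 723, 0]) rotate([0, atan2(288, 840), 0]) cube([34, 51, 888]);
translate([673, 723, 0]) mirror([1, 0, 0]) rotate([0, atan2(288, 840), 0]) cube([34, 51, 888]);


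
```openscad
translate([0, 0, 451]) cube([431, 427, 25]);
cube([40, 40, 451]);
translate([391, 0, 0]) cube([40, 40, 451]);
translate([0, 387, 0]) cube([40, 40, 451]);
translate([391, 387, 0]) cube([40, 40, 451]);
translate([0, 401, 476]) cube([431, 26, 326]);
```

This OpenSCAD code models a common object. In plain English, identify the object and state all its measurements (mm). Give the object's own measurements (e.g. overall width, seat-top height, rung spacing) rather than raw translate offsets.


A chair. The seat is a 431×427×25 mm slab with its top at z = 476 mm, on four 40×40 mm corner legs (flush with the seat edges, standing on z = 0). A flat backrest 26 mm thick, 326 mm tall, spans the full seat width and rises from the seat top along its +y edge, rear face flush with the rear of the seat.


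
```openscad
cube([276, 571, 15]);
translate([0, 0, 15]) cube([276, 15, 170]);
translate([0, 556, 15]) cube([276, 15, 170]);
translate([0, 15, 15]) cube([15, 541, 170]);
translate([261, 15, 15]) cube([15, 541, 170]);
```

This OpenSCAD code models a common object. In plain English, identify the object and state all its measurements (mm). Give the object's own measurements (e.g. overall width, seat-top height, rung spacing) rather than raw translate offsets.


An open-topped rectangular box: outside dimensions 276×571×185 mm, with a uniform wall and base thickness of 15 mm. The base is a full 276×571 slab on the floor; four walls sit on top of the base. The front and back walls (the −y and +y sides) span the full width; the two side walls fit between them.


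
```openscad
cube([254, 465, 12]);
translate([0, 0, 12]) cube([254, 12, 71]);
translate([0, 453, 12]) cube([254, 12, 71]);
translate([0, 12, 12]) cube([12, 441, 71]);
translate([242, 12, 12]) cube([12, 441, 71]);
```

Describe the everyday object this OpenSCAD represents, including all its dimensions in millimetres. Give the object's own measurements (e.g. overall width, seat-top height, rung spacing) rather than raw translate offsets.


An open-topped rectangular box: outside dimensions 254×465×83 mm, with a uniform wall and base thickness of 12 mm. The base is a full 254×465 slab on the floor; four walls sit on top of the base. The front and back walls (the −y and +y sides) span the full width; the two side walls fit between them.


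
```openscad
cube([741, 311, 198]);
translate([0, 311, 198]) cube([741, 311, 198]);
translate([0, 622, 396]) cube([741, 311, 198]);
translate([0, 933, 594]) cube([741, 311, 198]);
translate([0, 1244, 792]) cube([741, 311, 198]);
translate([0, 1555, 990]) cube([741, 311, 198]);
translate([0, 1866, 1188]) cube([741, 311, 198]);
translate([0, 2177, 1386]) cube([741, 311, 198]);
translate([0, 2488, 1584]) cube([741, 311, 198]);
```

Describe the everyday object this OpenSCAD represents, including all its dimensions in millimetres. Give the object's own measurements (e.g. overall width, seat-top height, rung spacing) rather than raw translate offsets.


A straight staircase of 9 solid steps. Each step is 741 mm wide (x), 311 mm deep (y, the going) and 198 mm tall (the rise). The first step rests on the floor; each subsequent step sits one going further in +y and one rise higher in +z, directly behind and above the previous step with no overlap.


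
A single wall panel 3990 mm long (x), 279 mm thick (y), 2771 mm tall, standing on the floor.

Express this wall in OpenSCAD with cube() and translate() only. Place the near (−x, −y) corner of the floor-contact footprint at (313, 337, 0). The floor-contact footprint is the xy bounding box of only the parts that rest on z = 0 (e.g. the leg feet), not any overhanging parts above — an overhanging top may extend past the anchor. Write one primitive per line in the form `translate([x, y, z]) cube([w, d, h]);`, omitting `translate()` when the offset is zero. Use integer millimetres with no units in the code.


translate([313, 337, 0]) cube([3990, 279, 2771]);


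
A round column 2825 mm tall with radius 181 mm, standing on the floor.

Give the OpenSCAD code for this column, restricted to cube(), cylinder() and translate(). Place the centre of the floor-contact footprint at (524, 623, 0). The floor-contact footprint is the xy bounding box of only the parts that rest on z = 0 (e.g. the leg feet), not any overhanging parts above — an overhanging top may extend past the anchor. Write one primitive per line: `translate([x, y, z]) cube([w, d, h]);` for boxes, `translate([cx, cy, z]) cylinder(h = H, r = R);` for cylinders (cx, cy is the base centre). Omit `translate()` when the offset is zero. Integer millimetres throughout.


translate([524, 623, 0]) cylinder(h = 2825, r = 181);


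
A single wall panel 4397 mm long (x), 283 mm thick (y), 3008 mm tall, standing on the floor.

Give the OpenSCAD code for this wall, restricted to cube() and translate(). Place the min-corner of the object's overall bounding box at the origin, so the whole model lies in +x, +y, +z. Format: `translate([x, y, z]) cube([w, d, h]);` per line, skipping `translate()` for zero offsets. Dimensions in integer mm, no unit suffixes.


cube([4397, 283, 3008]);


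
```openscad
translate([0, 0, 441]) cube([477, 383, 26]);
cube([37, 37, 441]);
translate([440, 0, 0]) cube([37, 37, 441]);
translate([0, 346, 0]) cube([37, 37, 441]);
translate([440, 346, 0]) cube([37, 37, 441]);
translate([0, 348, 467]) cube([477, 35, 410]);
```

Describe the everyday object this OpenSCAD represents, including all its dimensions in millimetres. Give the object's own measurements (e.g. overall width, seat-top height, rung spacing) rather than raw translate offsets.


A chair. The seat is a 477×383×26 mm slab with its top at z = 467 mm, on four 37×37 mm corner legs (flush with the seat edges, standing on z = 0). A flat backrest 35 mm thick, 410 mm tall, spans the full seat width and rises from the seat top along its +y edge, rear face flush with the rear of the seat.


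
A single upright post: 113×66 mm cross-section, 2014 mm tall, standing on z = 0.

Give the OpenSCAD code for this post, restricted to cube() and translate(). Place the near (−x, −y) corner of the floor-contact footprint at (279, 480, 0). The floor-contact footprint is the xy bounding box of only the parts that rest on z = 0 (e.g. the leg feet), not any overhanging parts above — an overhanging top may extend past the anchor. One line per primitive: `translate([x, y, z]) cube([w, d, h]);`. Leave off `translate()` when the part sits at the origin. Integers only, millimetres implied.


translate([279, 480, 0]) cube([113, 66, 2014]);


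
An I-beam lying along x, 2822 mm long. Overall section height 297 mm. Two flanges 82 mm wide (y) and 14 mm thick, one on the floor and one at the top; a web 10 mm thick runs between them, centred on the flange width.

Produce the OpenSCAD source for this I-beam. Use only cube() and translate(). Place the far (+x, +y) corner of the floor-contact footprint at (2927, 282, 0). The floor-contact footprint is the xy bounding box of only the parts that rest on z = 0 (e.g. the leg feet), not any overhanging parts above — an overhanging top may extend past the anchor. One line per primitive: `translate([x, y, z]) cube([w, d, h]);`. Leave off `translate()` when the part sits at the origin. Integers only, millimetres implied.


translate([105, 200, 0]) cube([2822, 82, 14]);
translate([105, 236, 14]) cube([2822, 10, 269]);
translate([105, 200, 283]) cube([2822, 82, 14]);


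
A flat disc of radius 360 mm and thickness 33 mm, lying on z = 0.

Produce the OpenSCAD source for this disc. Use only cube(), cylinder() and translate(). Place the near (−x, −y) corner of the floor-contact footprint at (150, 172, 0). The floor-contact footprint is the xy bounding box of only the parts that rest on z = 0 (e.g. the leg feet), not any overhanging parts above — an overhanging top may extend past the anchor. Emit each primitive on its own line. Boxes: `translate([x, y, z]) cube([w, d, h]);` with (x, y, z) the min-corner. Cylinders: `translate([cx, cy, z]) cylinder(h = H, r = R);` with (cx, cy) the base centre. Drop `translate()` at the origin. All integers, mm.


translate([510, 532, 0]) cylinder(h = 33, r = 360);


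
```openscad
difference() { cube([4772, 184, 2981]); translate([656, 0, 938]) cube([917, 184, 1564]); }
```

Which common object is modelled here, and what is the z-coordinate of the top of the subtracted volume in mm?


A wall with a window opening. The window head height is 2502 mm.

A wall with a rectangular opening subtracted — a window. Sill at z = 938, opening 1564 mm tall, so the head is at 938 + 1564 = 2502 mm.


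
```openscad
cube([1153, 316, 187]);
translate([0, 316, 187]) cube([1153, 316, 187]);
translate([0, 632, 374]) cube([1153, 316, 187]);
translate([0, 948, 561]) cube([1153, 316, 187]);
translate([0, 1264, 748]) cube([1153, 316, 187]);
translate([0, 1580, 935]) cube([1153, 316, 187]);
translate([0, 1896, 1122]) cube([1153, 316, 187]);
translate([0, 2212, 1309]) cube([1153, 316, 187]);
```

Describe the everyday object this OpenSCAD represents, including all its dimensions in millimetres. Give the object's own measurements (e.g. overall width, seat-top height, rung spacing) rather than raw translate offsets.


A straight staircase of 8 solid steps. Each step is 1153 mm wide (x), 316 mm deep (y, the going) and 187 mm tall (the rise). The first step rests on the floor; each subsequent step sits one going further in +y and one rise higher in +z, directly behind and above the previous step with no overlap.


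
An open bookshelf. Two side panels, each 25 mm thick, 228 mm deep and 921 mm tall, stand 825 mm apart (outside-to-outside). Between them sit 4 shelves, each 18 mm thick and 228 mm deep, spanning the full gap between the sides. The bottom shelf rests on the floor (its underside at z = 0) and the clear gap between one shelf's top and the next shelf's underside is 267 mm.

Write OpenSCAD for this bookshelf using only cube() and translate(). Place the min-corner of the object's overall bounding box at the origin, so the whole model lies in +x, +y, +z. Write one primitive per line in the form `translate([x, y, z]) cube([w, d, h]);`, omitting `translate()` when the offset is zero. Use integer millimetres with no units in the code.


cube([25, 228, 921]);
translate([800, 0, 0]) cube([25, 228, 921]);
translate([25, 0, 0]) cube([775, 228, 18]);
translate([25, 0, 285]) cube([775, 228, 18]);
translate([25, 0, 570]) cube([775, 228, 18]);
translate([25, 0, 855]) cube([775, 228, 18]);


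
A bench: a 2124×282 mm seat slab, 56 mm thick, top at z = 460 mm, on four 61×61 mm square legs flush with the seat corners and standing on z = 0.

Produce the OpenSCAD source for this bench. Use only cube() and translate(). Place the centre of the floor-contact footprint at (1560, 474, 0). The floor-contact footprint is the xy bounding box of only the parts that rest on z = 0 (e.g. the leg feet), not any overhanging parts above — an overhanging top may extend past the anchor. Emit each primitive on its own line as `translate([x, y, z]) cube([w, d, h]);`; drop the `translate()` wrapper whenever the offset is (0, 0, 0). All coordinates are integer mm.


// leg_h = 460 − 56 = 404
translate([498, 333, 404]) cube([2124, 282, 56]);
translate([498, 333, 0]) cube([61, 61, 404]);
translate([498, 554, 0]) cube([61, 61, 404]);
translate([2561, 333, 0]) cube([61, 61, 404]);
translate([2561, 554, 0]) cube([61, 61, 404]);


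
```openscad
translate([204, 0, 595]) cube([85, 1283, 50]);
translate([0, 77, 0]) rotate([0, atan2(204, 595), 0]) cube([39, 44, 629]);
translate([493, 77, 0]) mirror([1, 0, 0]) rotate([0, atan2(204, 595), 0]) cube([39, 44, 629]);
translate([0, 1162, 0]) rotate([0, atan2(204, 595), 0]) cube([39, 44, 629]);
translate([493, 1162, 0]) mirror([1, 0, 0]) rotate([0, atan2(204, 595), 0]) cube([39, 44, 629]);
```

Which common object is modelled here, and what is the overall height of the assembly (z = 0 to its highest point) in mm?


A sawhorse. The overall height is 645 mm.

A beam across two mirrored pairs of raked legs — a sawhorse. The beam's underside is at z = 595 (matching the legs' vertical rise in atan2(204, 595)) and the beam is 50 mm tall, so its top is at 595 + 50 = 645 mm. The raked legs top out at the beam's underside, so that is the highest point.


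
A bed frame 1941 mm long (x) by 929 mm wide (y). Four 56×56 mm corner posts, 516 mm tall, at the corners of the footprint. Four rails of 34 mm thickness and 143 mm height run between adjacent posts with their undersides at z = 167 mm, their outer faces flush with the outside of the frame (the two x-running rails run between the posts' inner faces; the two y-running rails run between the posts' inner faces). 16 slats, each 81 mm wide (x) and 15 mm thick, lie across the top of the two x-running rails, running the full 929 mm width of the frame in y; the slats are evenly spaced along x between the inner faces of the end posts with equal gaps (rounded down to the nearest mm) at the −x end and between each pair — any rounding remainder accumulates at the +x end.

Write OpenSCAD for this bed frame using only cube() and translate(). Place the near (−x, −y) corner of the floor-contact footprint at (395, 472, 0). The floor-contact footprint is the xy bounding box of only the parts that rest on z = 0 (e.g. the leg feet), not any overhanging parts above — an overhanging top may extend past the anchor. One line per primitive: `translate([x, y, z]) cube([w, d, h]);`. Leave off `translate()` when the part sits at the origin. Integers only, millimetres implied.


// slat z = rail_z + rail_h = 167 + 143 = 310
// slat gap = ⌊(1829 − 16·81) / 17⌋ = 31
translate([395, 472, 0]) cube([56, 56, 516]);
translate([395, 1345, 0]) cube([56, 56, 516]);
translate([2280, 472, 0]) cube([56, 56, 516]);
translate([2280, 1345, 0]) cube([56, 56, 516]);
translate([451, 472, 167]) cube([1829, 34, 143]);
translate([451, 1367, 167]) cube([1829, 34, 143]);
translate([395, 528, 167]) cube([34, 817, 143]);
translate([2302, 528, 167]) cube([34, 817, 143]);
translate([482, 472, 310]) cube([81, 929, 15]);
translate([594, 472, 310]) cube([81, 929, 15]);
translate([706, 472, 310]) cube([81, 929, 15]);
translate([818, 472, 310]) cube([81, 929, 15]);
translate([930, 472, 310]) cube([81, 929, 15]);
translate([1042, 472, 310]) cube([81, 929, 15]);
translate([1154, 472, 310]) cube([81, 929, 15]);
translate([1266, 472, 310]) cube([81, 929, 15]);
translate([1378, 472, 310]) cube([81, 929, 15]);
translate([1490, 472, 310]) cube([81, 929, 15]);
translate([1602, 472, 310]) cube([81, 929, 15]);
translate([1714, 472, 310]) cube([81, 929, 15]);
translate([1826, 472, 310]) cube([81, 929, 15]);
translate([1938, 472, 310]) cube([81, 929, 15]);
translate([2050, 472, 310]) cube([81, 929, 15]);
translate([2162, 472, 310]) cube([81, 929, 15]);


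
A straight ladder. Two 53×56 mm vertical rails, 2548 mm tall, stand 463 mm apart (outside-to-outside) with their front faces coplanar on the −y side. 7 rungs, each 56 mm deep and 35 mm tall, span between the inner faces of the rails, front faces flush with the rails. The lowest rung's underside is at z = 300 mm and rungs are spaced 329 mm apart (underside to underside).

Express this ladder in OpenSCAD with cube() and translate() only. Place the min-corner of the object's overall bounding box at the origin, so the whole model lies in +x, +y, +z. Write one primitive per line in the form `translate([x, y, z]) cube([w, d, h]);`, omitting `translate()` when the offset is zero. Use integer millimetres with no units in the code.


cube([53, 56, 2548]);
translate([410, 0, 0]) cube([53, 56, 2548]);
translate([53, 0, 300]) cube([357, 56, 35]);
translate([53, 0, 629]) cube([357, 56, 35]);
translate([53, 0, 958]) cube([357, 56, 35]);
translate([53, 0, 1287]) cube([357, 56, 35]);
translate([53, 0, 1616]) cube([357, 56, 35]);
translate([53, 0, 1945]) cube([357, 56, 35]);
translate([53, 0, 2274]) cube([357, 56, 35]);


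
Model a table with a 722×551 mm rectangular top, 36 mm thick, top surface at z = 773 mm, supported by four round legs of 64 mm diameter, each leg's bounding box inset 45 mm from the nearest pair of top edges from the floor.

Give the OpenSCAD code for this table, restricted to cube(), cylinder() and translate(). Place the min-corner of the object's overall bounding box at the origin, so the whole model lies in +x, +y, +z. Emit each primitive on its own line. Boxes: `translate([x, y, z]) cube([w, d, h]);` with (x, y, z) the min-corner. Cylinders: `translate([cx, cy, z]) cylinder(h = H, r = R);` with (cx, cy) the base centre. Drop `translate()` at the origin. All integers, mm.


translate([0, 0, 737]) cube([722, 551, 36]);
translate([77, 77, 0]) cylinder(h = 737, r = 32);
translate([645, 77, 0]) cylinder(h = 737, r = 32);
translate([77, 474, 0]) cylinder(h = 737, r = 32);
translate([645, 474, 0]) cylinder(h = 737, r = 32);


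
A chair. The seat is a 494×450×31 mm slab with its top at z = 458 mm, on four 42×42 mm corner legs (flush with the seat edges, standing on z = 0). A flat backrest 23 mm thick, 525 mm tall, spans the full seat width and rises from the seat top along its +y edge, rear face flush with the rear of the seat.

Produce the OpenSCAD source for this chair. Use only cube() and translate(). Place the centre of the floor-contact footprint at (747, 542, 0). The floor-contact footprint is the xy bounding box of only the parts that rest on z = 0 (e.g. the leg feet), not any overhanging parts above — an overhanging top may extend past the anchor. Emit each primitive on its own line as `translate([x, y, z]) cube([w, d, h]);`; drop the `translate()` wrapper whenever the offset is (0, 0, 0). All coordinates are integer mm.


// leg_h = 458 - 31 = 427
translate([500, 317, 427]) cube([494, 450, 31]);
translate([500, 317, 0]) cube([42, 42, 427]);
translate([952, 317, 0]) cube([42, 42, 427]);
translate([500, 725, 0]) cube([42, 42, 427]);
translate([952, 725, 0]) cube([42, 42, 427]);
translate([500, 744, 458]) cube([494, 23, 525]);


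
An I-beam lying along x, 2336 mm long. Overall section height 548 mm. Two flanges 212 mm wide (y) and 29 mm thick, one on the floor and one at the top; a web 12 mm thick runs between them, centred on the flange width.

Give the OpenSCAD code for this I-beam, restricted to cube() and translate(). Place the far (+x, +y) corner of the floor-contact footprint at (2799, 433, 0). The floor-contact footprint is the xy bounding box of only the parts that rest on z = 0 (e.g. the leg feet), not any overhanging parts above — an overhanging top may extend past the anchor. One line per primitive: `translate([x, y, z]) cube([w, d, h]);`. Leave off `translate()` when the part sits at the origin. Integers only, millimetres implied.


translate([463, 221, 0]) cube([2336, 212, 29]);
translate([463, 321, 29]) cube([2336, 12, 490]);
translate([463, 221, 519]) cube([2336, 212, 29]);


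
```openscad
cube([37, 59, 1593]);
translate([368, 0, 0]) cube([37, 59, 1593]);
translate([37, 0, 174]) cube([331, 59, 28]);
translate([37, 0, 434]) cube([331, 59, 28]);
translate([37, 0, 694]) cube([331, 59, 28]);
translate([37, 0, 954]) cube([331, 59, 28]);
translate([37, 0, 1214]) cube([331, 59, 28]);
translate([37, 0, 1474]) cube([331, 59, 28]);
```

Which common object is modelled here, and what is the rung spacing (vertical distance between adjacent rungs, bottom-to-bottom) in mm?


A ladder. The rung spacing is 260 mm.

Two tall 37×59 posts with 6 short bars between them — a ladder. Adjacent rungs sit at z = 174 and z = 434, so the spacing is 434 − 174 = 260 mm.


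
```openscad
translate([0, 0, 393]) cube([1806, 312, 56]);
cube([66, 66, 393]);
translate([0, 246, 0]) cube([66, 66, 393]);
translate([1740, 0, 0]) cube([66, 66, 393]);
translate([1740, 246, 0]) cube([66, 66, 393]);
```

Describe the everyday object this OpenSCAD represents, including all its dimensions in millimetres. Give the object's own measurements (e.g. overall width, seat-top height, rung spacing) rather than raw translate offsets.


A bench: a 1806×312 mm seat slab, 56 mm thick, top at z = 449 mm, on four 66×66 mm square legs flush with the seat corners and standing on z = 0.


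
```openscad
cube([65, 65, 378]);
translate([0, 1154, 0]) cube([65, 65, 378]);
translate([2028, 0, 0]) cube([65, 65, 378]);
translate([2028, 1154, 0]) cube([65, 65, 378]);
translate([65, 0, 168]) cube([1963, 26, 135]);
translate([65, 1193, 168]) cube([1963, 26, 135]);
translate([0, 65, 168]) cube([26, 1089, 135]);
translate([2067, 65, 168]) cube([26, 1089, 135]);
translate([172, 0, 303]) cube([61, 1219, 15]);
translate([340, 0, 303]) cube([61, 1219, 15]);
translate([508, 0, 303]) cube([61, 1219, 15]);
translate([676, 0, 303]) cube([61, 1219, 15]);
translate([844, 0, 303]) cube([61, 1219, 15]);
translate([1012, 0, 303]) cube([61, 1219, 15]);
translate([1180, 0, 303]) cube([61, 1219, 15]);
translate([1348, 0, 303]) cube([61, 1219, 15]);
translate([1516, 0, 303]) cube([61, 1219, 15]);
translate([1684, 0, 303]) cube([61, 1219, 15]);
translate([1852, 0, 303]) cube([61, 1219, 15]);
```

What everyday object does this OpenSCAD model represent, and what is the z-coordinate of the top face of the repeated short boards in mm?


A bed frame. The slat-top height is 318 mm.

Four posts, four rails, and a row of slats — a bed frame. Slats sit on the rails at z = 168 + 135 = 303; with slat thickness 15, the top is 318 mm.
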